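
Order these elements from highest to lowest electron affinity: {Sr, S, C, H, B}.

S > C > H > B > Sr

H is in period 1, group 1; B is in period 2, group 13; C is in period 2, group 14; S is in period 3, group 16; Sr is in period 5, group 2.
Electron affinity generally becomes more exothermic across a period toward the halogens and less exothermic down a group.
Here both period and group differ, so the two effects have to be weighed against each other.
B > Sr: relative to Sr, both the across-period and down-group shifts push B's electron affinity up.
H > B: the two effects oppose for this pair; the down-group effect wins (73 vs 27 kJ/mol).
C > H: period and group pull opposite ways; the across-period shift dominates (122 vs 73 kJ/mol).
S > C: period and group pull opposite ways; the across-period shift dominates (200 vs 122 kJ/mol).
Tabulated electron affinity (kJ/mol): H 73, B 27, C 122, S 200, Sr 5.
So from highest to lowest: S > C > H > B > Sr.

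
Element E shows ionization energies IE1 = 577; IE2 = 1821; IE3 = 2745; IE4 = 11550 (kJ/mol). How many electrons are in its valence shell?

3

Look for the largest jump between consecutive ionization energies: IE4/IE3 ≈ 4.2, far larger than any earlier ratio.
That jump marks the point where a core electron is being removed. So the atom has 3 valence electrons.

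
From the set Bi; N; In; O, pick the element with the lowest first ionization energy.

In

N is in period 2, group 15; O is in period 2, group 16; In is in period 5, group 13; Bi is in period 6, group 15.
IE₁ increases left→right with effective nuclear charge and decreases top→bottom as the valence shell moves farther out.
Here both period and group differ, so the two effects have to be weighed against each other.
Bi > In: the two effects oppose for this pair; the across-period effect wins (703 vs 558 kJ/mol).
O > Bi: both effects reinforce here, so O is clearly the higher of the two.
N > O: this pair runs against the simple trend — see the exception note.
Note the exception: N has a higher first ionization energy than O, contrary to the simple trend — pairing an electron in O's 2p⁴ costs repulsion energy, so O ionizes more easily than half-filled N (2p³).
Tabulated first ionization energy (kJ/mol): N 1402, O 1314, In 558, Bi 703.
The lowest first ionization energy among these belongs to In.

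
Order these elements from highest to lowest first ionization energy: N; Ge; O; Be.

N, O, Be, Ge

Be is in period 2, group 2; N is in period 2, group 15; O is in period 2, group 16; Ge is in period 4, group 14.
IE₁ increases left→right with effective nuclear charge and decreases top→bottom as the valence shell moves farther out.
Neither a single period nor a single group — weigh both effects.
Be > Ge: period and group pull opposite ways; the down-group shift dominates (900 vs 762 kJ/mol).
O > Be: O lies to the right of Be in period 2, so the across-period effect alone puts O higher.
N > O: this pair runs against the simple trend — see the exception note.
Note the exception: N has a higher first ionization energy than O, contrary to the simple trend — pairing an electron in O's 2p⁴ costs repulsion energy, so O ionizes more easily than half-filled N (2p³).
Tabulated first ionization energy (kJ/mol): Be 900, N 1402, O 1314, Ge 762.
So from highest to lowest: N > O > Be > Ge.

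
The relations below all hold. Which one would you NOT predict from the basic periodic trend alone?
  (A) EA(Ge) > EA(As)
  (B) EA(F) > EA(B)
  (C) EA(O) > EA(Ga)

The general trend: electron affinity increases across a period and decreases down a group.
(A) Ge (period 4, group 14) vs As (period 4, group 15): the stated order contradicts the simple trend.
(B) F (period 2, group 17) vs B (period 2, group 13): the stated order agrees with the simple trend.
(C) O (period 2, group 16) vs Ga (period 4, group 13): the stated order agrees with the simple trend.
The exception is (A): adding an electron to As's half-filled 4p³ is unfavourable, so Ge (4p²) has the more exothermic EA.

(A)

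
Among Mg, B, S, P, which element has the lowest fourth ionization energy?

S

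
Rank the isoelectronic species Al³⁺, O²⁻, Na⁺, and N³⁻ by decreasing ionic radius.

N³⁻ > O²⁻ > Na⁺ > Al³⁺

All of these have 10 electrons, so size is governed by nuclear charge alone: the more protons, the stronger the pull on the same electron cloud, and the smaller the ion.
Nuclear charges: Al³⁺ (Z=13), Na⁺ (Z=11), O²⁻ (Z=8), N³⁻ (Z=7).
Largest to smallest: N³⁻ > O²⁻ > Na⁺ > Al³⁺.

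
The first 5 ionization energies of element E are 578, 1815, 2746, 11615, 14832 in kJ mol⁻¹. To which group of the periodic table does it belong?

Look for the largest jump between consecutive ionization energies: IE4/IE3 ≈ 4.2, far larger than any earlier ratio.
That jump marks the point where a core electron is being removed. So the atom has 3 valence electrons.
A main-group element with 3 valence electrons is in group 13.

Group 13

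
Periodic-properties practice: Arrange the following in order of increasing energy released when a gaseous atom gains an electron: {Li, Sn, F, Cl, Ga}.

Ga < Li < Sn < F < Cl

Li is in period 2, group 1; F is in period 2, group 17; Cl is in period 3, group 17; Ga is in period 4, group 13; Sn is in period 5, group 14.
Electron affinity generally becomes more exothermic across a period toward the halogens and less exothermic down a group.
Here both period and group differ, so the two effects have to be weighed against each other.
Li > Ga: the two effects oppose for this pair; the down-group effect wins (60 vs 29 kJ/mol).
Sn > Li: period and group pull opposite ways; the across-period shift dominates (107 vs 60 kJ/mol).
F > Sn: relative to Sn, both the across-period and down-group shifts push F's electron affinity up.
Cl > F: this pair runs against the simple trend — see the exception note.
Note the exception: Cl has a higher electron affinity than F, contrary to the simple trend — F's small 2p subshell makes the incoming electron feel strong e⁻–e⁻ repulsion, so Cl actually releases more energy on gaining an electron.
Approximate values (kJ/mol): Li 60, F 328, Cl 349, Ga 29, Sn 107.
So from lowest to highest: Ga < Li < Sn < F < Cl.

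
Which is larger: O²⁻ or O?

O²⁻

Forming O²⁻ adds 2 electrons to O. More electron–electron repulsion in the same shell, with unchanged nuclear charge, lets the cloud expand.
An anion is larger than its parent atom: O²⁻ > O.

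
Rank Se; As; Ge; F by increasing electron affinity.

F is in period 2, group 17; Ge is in period 4, group 14; As is in period 4, group 15; Se is in period 4, group 16.
EA tends to increase across a period and decrease down a group, though the pattern is less regular than for IE or radius.
These span different periods and groups, so the two trends combine.
Ge > As: this pair runs against the simple trend — see the exception note.
Se > Ge: both are in period 4; the period trend gives Se the larger value.
F > Se: relative to Se, both the across-period and down-group shifts push F's electron affinity up.
Note the exception: Ge has a higher electron affinity than As, contrary to the simple trend — adding an electron to As's half-filled 4p³ is unfavourable, so Ge (4p²) has the more exothermic EA.
Approximate values (kJ/mol): F 328, Ge 119, As 78, Se 195.
So from lowest to highest: As < Ge < Se < F.

As < Ge < Se < F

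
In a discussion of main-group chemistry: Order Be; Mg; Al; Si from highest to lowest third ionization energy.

Consider each +2 ion: Be²⁺ is the bare [He] core; Mg²⁺ is the bare [Ne] core; Al²⁺ still has 1 valence electron; Si²⁺ still has 2 valence electrons.
Breaking into a closed-shell core is much more expensive than removing a leftover valence electron — Mg and Be have the largest IE_3 here.
Valence configurations: Al²⁺ [Ne]3s¹, Si²⁺ [Ne]3s².
Approximate IE_3 values (kJ/mol): Be 14849, Mg 7733, Al 2745, Si 3232.
Hence IE_3: Al < Si < Mg < Be.

Be, Mg, Si, Al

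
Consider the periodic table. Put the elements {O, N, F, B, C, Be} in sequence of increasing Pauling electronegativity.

Be < B < C < N < O < F

Be is in period 2, group 2; B is in period 2, group 13; C is in period 2, group 14; N is in period 2, group 15; O is in period 2, group 16; F is in period 2, group 17.
EN rises left→right (higher Z_eff, smaller atoms) and falls top→bottom (larger, more shielded atoms).
All lie in period 2, so electronegativity increases left to right.
So from lowest to highest: Be < B < C < N < O < F.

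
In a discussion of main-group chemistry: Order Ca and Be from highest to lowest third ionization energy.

Consider each +2 ion: Ca²⁺ is the bare [Ar] core; Be²⁺ is the bare [He] core.
All of these are removing an electron from a noble-gas core or deeper; the smaller core (lower principal quantum number) is held far more tightly, and within a period the higher nuclear charge binds the same core more tightly.
The numbers (kJ/mol): Ca 4912, Be 14849.
So the third ionization energies run Ca < Be.

Be, Ca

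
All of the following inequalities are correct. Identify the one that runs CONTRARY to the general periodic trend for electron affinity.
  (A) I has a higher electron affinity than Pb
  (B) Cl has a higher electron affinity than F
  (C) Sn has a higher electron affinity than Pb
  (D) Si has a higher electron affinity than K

(B)

The general trend: electron affinity increases across a period and decreases down a group.
(A) I (period 5, group 17) vs Pb (period 6, group 14): the stated order agrees with the simple trend.
(B) Cl (period 3, group 17) vs F (period 2, group 17): the stated order contradicts the simple trend.
(C) Sn (period 5, group 14) vs Pb (period 6, group 14): the stated order agrees with the simple trend.
(D) Si (period 3, group 14) vs K (period 4, group 1): the stated order agrees with the simple trend.
The exception is (B): F's small 2p subshell makes the incoming electron feel strong e⁻–e⁻ repulsion, so Cl actually releases more energy on gaining an electron.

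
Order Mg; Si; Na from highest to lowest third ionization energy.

The third ionization energy removes an electron from the +2 ion. For each element: Mg²⁺ is the bare [Ne] core; Si²⁺ still has 2 valence electrons; Na²⁺ is already 1 electron into the core.
Breaking into a closed-shell core is much more expensive than removing a leftover valence electron — Na and Mg have the largest IE_3 here.
Tabulated IE_3 (kJ/mol): Mg 7733, Si 3232, Na 6910.
So the third ionization energies run Si < Na < Mg.

Mg > Na > Si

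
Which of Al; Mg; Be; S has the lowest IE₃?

Consider each +2 ion: Al²⁺ still has 1 valence electron; Mg²⁺ is the bare [Ne] core; Be²⁺ is the bare [He] core; S²⁺ still has 4 valence electrons.
Pulling an electron out of a noble-gas core costs far more than removing a remaining valence electron, so Mg and Be sit at the high end of IE_3.
Valence configurations: Al²⁺ [Ne]3s¹, S²⁺ [Ne]3s²3p².
Tabulated IE_3 (kJ/mol): Al 2745, Mg 7733, Be 14849, S 3357.
Putting it together, IE_3: Al < S < Mg < Be.

Al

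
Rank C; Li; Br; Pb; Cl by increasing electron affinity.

Li is in period 2, group 1; C is in period 2, group 14; Cl is in period 3, group 17; Br is in period 4, group 17; Pb is in period 6, group 14.
EA tends to increase across a period and decrease down a group, though the pattern is less regular than for IE or radius.
Here both period and group differ, so the two effects have to be weighed against each other.
Li > Pb: the two effects oppose for this pair; the down-group effect wins (60 vs 35 kJ/mol).
C > Li: C lies to the right of Li in period 2, so the across-period effect alone puts C higher.
Br > C: period and group pull opposite ways; the across-period shift dominates (325 vs 122 kJ/mol).
Cl > Br: Cl sits above Br in group 17, so the down-group effect alone puts Cl higher.
For reference (kJ/mol): Li 60, C 122, Cl 349, Br 325, Pb 35.
So from lowest to highest: Pb < Li < C < Br < Cl.

Pb, Li, C, Br, Cl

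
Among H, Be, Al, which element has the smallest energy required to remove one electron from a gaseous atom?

H is in period 1, group 1; Be is in period 2, group 2; Al is in period 3, group 13.
First ionization energy rises across a period (greater Z_eff holds electrons more tightly) and falls down a group (valence electrons are farther from the nucleus).
These sit on a diagonal, where the across-period and down-group effects partly cancel.
Be > Al: period and group pull opposite ways; the down-group shift dominates (900 vs 578 kJ/mol).
H > Be: period and group pull opposite ways; the down-group shift dominates (1312 vs 900 kJ/mol).
Tabulated first ionization energy (kJ/mol): H 1312, Be 900, Al 578.
The smallest energy required to remove one electron from a gaseous atom among these belongs to Al.

Al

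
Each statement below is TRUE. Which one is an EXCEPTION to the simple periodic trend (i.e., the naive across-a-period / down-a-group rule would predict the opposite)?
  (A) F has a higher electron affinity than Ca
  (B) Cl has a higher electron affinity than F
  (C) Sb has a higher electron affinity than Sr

The general trend: electron affinity increases across a period and decreases down a group.
(A) F (period 2, group 17) vs Ca (period 4, group 2): the stated order agrees with the simple trend.
(B) Cl (period 3, group 17) vs F (period 2, group 17): the stated order contradicts the simple trend.
(C) Sb (period 5, group 15) vs Sr (period 5, group 2): the stated order agrees with the simple trend.
The exception is (B): F's small 2p subshell makes the incoming electron feel strong e⁻–e⁻ repulsion, so Cl actually releases more energy on gaining an electron.

(B)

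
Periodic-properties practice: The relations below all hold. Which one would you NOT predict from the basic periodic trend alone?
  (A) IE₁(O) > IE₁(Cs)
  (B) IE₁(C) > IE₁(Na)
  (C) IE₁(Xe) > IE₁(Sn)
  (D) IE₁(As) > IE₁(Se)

(D)

The general trend: first ionisation energy increases across a period and decreases down a group.
(A) O (period 2, group 16) vs Cs (period 6, group 1): the stated order agrees with the simple trend.
(B) C (period 2, group 14) vs Na (period 3, group 1): the stated order agrees with the simple trend.
(C) Xe (period 5, group 18) vs Sn (period 5, group 14): the stated order agrees with the simple trend.
(D) As (period 4, group 15) vs Se (period 4, group 16): the stated order contradicts the simple trend.
The exception is (D): Se (4p⁴) ionizes more easily than half-filled As (4p³).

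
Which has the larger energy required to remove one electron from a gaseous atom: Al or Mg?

Mg

Mg is in period 3, group 2; Al is in period 3, group 13.
Removing the outermost electron gets harder across a period and easier down a group.
All lie in period 3; the across-period trend (first ionization energy increases left to right) applies, with the exception below.
Note the exception: Mg has a higher first ionization energy than Al, contrary to the simple trend — Al's single 3p electron is easier to remove than one from Mg's filled 3s².
Approximate values (kJ/mol): Mg 738, Al 578.
So Mg has the larger energy required to remove one electron from a gaseous atom (Mg > Al).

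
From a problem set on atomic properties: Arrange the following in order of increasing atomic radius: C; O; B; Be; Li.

O, C, B, Be, Li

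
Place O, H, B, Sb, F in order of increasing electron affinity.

H is in period 1, group 1; B is in period 2, group 13; O is in period 2, group 16; F is in period 2, group 17; Sb is in period 5, group 15.
Adding an electron releases more energy for atoms nearer the top right (short of the noble gases).
Here both period and group differ, so the two effects have to be weighed against each other.
H > B: the two effects oppose for this pair; the down-group effect wins (73 vs 27 kJ/mol).
Sb > H: the two effects oppose for this pair; the across-period effect wins (103 vs 73 kJ/mol).
O > Sb: both effects reinforce here, so O is clearly the higher of the two.
F > O: both are in period 2; the period trend gives F the larger value.
Tabulated electron affinity (kJ/mol): H 73, B 27, O 141, F 328, Sb 103.
So from lowest to highest: B < H < Sb < O < F.

B < H < Sb < O < F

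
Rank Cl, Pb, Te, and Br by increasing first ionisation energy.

Pb, Te, Br, Cl

Removing the outermost electron gets harder across a period and easier down a group.
These span different periods and groups, so the two trends combine.
Te > Pb: both effects reinforce here, so Te is clearly the higher of the two.
Br > Te: relative to Te, both the across-period and down-group shifts push Br's first ionization energy up.
Cl > Br: they share group 17; the group trend gives Cl the larger value.
For reference (kJ/mol): Cl 1251, Br 1140, Te 869, Pb 716.
So from lowest to highest: Pb < Te < Br < Cl.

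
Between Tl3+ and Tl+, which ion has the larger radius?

Tl+

Both ions have Z = 81 protons, but Tl3+ has lost more electrons, so its remaining electrons feel a larger effective nuclear charge per electron and are pulled in more tightly.
Higher positive charge → smaller ion, so Tl+ > Tl3+.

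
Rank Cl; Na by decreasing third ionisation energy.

Na > Cl

After 2 electrons have been removed, what remains? Cl²⁺ still has 5 valence electrons; Na²⁺ is already 1 electron into the core.
Core electrons are held far more tightly than valence electrons, so Na tops the IE_3 order.
Approximate IE_3 values (kJ/mol): Cl 3822, Na 6910.
So the third ionization energies run Cl < Na.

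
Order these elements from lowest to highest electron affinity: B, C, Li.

B < Li < C

Li is in period 2, group 1; B is in period 2, group 13; C is in period 2, group 14.
Adding an electron releases more energy for atoms nearer the top right (short of the noble gases).
All lie in period 2; the across-period trend (electron affinity increases left to right) applies, with the exception below.
Note the exception: Li has a higher electron affinity than B, contrary to the simple trend — B's ns²np¹ configuration gives only a small electron affinity — the sparsely filled np subshell binds an added electron weakly.
For reference (kJ/mol): Li 60, B 27, C 122.
So from lowest to highest: B < Li < C.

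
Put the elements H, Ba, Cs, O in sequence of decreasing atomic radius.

Cs, Ba, O, H

Radius decreases left→right (rising Z_eff, same n) and increases top→bottom (higher n).
Here both period and group differ, so the two effects have to be weighed against each other.
O > H: the two effects oppose for this pair; the down-group effect wins (63 vs 32 pm).
Ba > O: relative to O, both the across-period and down-group shifts push Ba's atomic radius up.
Cs > Ba: both are in period 6; the period trend gives Cs the larger value.
Tabulated atomic radius (pm): H 32, O 63, Cs 232, Ba 196.
So from largest to smallest: Cs > Ba > O > H.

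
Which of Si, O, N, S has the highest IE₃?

Consider each +2 ion: Si²⁺ still has 2 valence electrons; O²⁺ still has 4 valence electrons; N²⁺ still has 3 valence electrons; S²⁺ still has 4 valence electrons.
All are still removing valence electrons, so compare the +2 ions as you would atoms: IE_3 generally rises across a period (higher Z_eff) and falls down a group (larger shell), subject to the usual subshell exceptions.
Valence configurations: Si²⁺ [Ne]3s², O²⁺ [He]2s²2p², N²⁺ [He]2s²2p¹, S²⁺ [Ne]3s²3p².
Tabulated IE_3 (kJ/mol): Si 3232, O 5300, N 4578, S 3357.
So the third ionization energies run Si < S < N < O.

O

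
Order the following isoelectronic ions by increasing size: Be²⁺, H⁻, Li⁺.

All of these have 2 electrons, so size is governed by nuclear charge alone: the more protons, the stronger the pull on the same electron cloud, and the smaller the ion.
Nuclear charges: Be²⁺ (Z=4), Li⁺ (Z=3), H⁻ (Z=1).
Smallest to largest: Be²⁺ < Li⁺ < H⁻.

Be²⁺ < Li⁺ < H⁻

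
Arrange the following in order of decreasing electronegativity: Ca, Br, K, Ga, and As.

Electronegativity increases across a period and decreases down a group, tracking effective nuclear charge and atomic size.
All lie in period 4, so electronegativity increases left to right.
So from highest to lowest: Br > As > Ga > Ca > K.

Br > As > Ga > Ca > K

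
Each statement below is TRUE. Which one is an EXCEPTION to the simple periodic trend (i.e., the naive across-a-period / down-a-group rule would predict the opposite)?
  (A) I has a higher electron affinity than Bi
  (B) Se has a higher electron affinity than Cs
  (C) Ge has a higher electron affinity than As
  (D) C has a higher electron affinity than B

The general trend: electron affinity increases across a period and decreases down a group.
(A) I (period 5, group 17) vs Bi (period 6, group 15): the stated order agrees with the simple trend.
(B) Se (period 4, group 16) vs Cs (period 6, group 1): the stated order agrees with the simple trend.
(C) Ge (period 4, group 14) vs As (period 4, group 15): the stated order contradicts the simple trend.
(D) C (period 2, group 14) vs B (period 2, group 13): the stated order agrees with the simple trend.
The exception is (C): adding an electron to As's half-filled 4p³ is unfavourable, so Ge (4p²) has the more exothermic EA.

(C)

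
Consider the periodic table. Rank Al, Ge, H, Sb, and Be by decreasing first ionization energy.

H is in period 1, group 1; Be is in period 2, group 2; Al is in period 3, group 13; Ge is in period 4, group 14; Sb is in period 5, group 15.
IE₁ increases left→right with effective nuclear charge and decreases top→bottom as the valence shell moves farther out.
These sit on a diagonal, where the across-period and down-group effects partly cancel.
Ge > Al: the two effects oppose for this pair; the across-period effect wins (762 vs 578 kJ/mol).
Sb > Ge: period and group pull opposite ways; the across-period shift dominates (831 vs 762 kJ/mol).
Be > Sb: the two effects oppose for this pair; the down-group effect wins (900 vs 831 kJ/mol).
H > Be: period and group pull opposite ways; the down-group shift dominates (1312 vs 900 kJ/mol).
For reference (kJ/mol): H 1312, Be 900, Al 578, Ge 762, Sb 831.
So from highest to lowest: H > Be > Sb > Ge > Al.

H, Be, Sb, Ge, Al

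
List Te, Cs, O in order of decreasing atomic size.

Atomic radius shrinks across a period as nuclear charge pulls the same shell inward, and grows down a group as new shells are added.
Neither a single period nor a single group — weigh both effects.
Te > O: Te sits below O in group 16, so the down-group effect alone puts Te larger.
Cs > Te: relative to Te, both the across-period and down-group shifts push Cs's atomic radius up.
Tabulated atomic radius (pm): O 63, Te 136, Cs 232.
So from largest to smallest: Cs > Te > O.

Cs, Te, O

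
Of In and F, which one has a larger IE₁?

F is in period 2, group 17; In is in period 5, group 13.
Removing the outermost electron gets harder across a period and easier down a group.
Neither a single period nor a single group — weigh both effects.
F > In: both effects reinforce here, so F is clearly the higher of the two.
Approximate values (kJ/mol): F 1681, In 558.
So F has the larger IE₁ (F > In).

F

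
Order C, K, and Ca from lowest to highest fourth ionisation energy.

K < C < Ca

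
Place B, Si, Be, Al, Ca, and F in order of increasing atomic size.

F < B < Be < Si < Al < Ca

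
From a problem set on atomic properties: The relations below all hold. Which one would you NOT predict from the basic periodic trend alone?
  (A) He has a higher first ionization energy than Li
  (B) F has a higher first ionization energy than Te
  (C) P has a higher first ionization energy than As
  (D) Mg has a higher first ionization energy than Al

The general trend: first ionization energy increases across a period and decreases down a group.
(A) He (period 1, group 18) vs Li (period 2, group 1): the stated order agrees with the simple trend.
(B) F (period 2, group 17) vs Te (period 5, group 16): the stated order agrees with the simple trend.
(C) P (period 3, group 15) vs As (period 4, group 15): the stated order agrees with the simple trend.
(D) Mg (period 3, group 2) vs Al (period 3, group 13): the stated order contradicts the simple trend.
The exception is (D): Al's single 3p electron is easier to remove than one from Mg's filled 3s².

(D)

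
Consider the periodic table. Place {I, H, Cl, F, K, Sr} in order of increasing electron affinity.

H is in period 1, group 1; F is in period 2, group 17; Cl is in period 3, group 17; K is in period 4, group 1; Sr is in period 5, group 2; I is in period 5, group 17.
Atoms with high Z_eff and room in the valence shell (especially the halogens) have the most exothermic electron affinities.
These span different periods and groups, so the two trends combine.
K > Sr: period and group pull opposite ways; the down-group shift dominates (48 vs 5 kJ/mol).
H > K: H sits above K in group 1, so the down-group effect alone puts H higher.
I > H: the two effects oppose for this pair; the across-period effect wins (295 vs 73 kJ/mol).
F > I: they share group 17; the group trend gives F the larger value.
Cl > F: this pair runs against the simple trend — see the exception note.
Note the exception: Cl has a higher electron affinity than F, contrary to the simple trend — F's small 2p subshell makes the incoming electron feel strong e⁻–e⁻ repulsion, so Cl actually releases more energy on gaining an electron.
For reference (kJ/mol): H 73, F 328, Cl 349, K 48, Sr 5, I 295.
So from lowest to highest: Sr < K < H < I < F < Cl.

Sr < K < H < I < F < Cl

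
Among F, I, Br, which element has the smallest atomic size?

Across a period the added protons contract the valence shell; down a group each new principal shell makes the atom larger.
All are in group 17, so atomic radius increases down the group.
The smallest atomic size among these belongs to F.

F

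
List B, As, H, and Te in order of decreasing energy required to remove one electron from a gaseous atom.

H is in period 1, group 1; B is in period 2, group 13; As is in period 4, group 15; Te is in period 5, group 16.
Removing the outermost electron gets harder across a period and easier down a group.
These span different periods and groups, so the two trends combine.
Te > B: period and group pull opposite ways; the across-period shift dominates (869 vs 801 kJ/mol).
As > Te: the two effects oppose for this pair; the down-group effect wins (947 vs 869 kJ/mol).
H > As: period and group pull opposite ways; the down-group shift dominates (1312 vs 947 kJ/mol).
Approximate values (kJ/mol): H 1312, B 801, As 947, Te 869.
So from highest to lowest: H > As > Te > B.

H > As > Te > B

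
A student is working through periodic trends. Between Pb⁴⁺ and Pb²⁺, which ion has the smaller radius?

Both ions have Z = 82 protons, but Pb⁴⁺ has lost more electrons, so its remaining electrons feel a larger effective nuclear charge per electron and are pulled in more tightly.
Higher positive charge → smaller ion, so Pb²⁺ > Pb⁴⁺.

Pb⁴⁺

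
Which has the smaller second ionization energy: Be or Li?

Be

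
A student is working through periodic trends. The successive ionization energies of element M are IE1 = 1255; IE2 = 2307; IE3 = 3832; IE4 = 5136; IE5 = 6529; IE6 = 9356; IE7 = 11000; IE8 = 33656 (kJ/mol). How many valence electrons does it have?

Look for the largest jump between consecutive ionization energies: IE8/IE7 ≈ 3.1, far larger than any earlier ratio.
That jump marks the point where a core electron is being removed. So the atom has 7 valence electrons.

7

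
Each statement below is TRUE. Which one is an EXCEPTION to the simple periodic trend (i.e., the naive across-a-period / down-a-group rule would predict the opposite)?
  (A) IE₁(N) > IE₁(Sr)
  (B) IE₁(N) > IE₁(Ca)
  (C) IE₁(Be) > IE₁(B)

(C)

The general trend: first ionisation energy increases across a period and decreases down a group.
(A) N (period 2, group 15) vs Sr (period 5, group 2): the stated order agrees with the simple trend.
(B) N (period 2, group 15) vs Ca (period 4, group 2): the stated order agrees with the simple trend.
(C) Be (period 2, group 2) vs B (period 2, group 13): the stated order contradicts the simple trend.
The exception is (C): removing B's lone 2p electron is easier than breaking Be's filled 2s².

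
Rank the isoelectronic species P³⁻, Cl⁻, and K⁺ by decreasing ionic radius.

All of these have 18 electrons, so size is governed by nuclear charge alone: the more protons, the stronger the pull on the same electron cloud, and the smaller the ion.
Nuclear charges: K⁺ (Z=19), Cl⁻ (Z=17), P³⁻ (Z=15).
Largest to smallest: P³⁻ > Cl⁻ > K⁺.

P³⁻, Cl⁻, K⁺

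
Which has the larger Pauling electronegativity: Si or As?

As

Si is in period 3, group 14; As is in period 4, group 15.
Atoms toward the upper right of the periodic table pull bonding electrons most strongly.
These span different periods and groups, so the two trends combine.
As > Si: period and group pull opposite ways; the across-period shift dominates (2.18 vs 1.90).
For reference (Pauling): Si 1.90, As 2.18.
So As has the larger Pauling electronegativity (As > Si).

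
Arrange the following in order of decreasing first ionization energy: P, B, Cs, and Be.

P > Be > B > Cs

Be is in period 2, group 2; B is in period 2, group 13; P is in period 3, group 15; Cs is in period 6, group 1.
IE₁ increases left→right with effective nuclear charge and decreases top→bottom as the valence shell moves farther out.
These span different periods and groups, so the two trends combine.
B > Cs: both effects reinforce here, so B is clearly the higher of the two.
Be > B: this pair runs against the simple trend — see the exception note.
P > Be: period and group pull opposite ways; the across-period shift dominates (1012 vs 900 kJ/mol).
Note the exception: Be has a higher first ionization energy than B, contrary to the simple trend — removing B's lone 2p electron is easier than breaking Be's filled 2s².
Tabulated first ionization energy (kJ/mol): Be 900, B 801, P 1012, Cs 376.
So from highest to lowest: P > Be > B > Cs.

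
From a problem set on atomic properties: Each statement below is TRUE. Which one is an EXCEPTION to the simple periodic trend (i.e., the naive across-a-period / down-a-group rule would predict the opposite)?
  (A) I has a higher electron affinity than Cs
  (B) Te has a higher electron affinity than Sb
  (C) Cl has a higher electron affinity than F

(C)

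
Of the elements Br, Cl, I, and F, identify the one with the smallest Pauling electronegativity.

F is in period 2, group 17; Cl is in period 3, group 17; Br is in period 4, group 17; I is in period 5, group 17.
Atoms toward the upper right of the periodic table pull bonding electrons most strongly.
All are in group 17, so electronegativity increases up the group.
The smallest Pauling electronegativity among these belongs to I.

I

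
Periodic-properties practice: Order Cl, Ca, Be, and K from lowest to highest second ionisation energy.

Consider each +1 ion: Cl⁺ still has 6 valence electrons; Ca⁺ still has 1 valence electron; Be⁺ still has 1 valence electron; K⁺ is the bare [Ar] core.
Breaking into a closed-shell core is much more expensive than removing a leftover valence electron — K has the largest IE_2 here.
Valence configurations: Cl⁺ [Ne]3s²3p⁴, Ca⁺ [Ar]4s¹, Be⁺ [He]2s¹.
Approximate IE_2 values (kJ/mol): Cl 2298, Ca 1145, Be 1757, K 3052.
Overall IE_2 order: Ca < Be < Cl < K.

Ca, Be, Cl, K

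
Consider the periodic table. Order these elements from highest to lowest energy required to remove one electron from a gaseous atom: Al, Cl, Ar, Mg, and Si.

Ar, Cl, Si, Mg, Al

Mg is in period 3, group 2; Al is in period 3, group 13; Si is in period 3, group 14; Cl is in period 3, group 17; Ar is in period 3, group 18.
IE₁ increases left→right with effective nuclear charge and decreases top→bottom as the valence shell moves farther out.
All lie in period 3; the across-period trend (first ionization energy increases left to right) applies, with the exception below.
Note the exception: Mg has a higher first ionization energy than Al, contrary to the simple trend — Al's single 3p electron is easier to remove than one from Mg's filled 3s².
Tabulated first ionization energy (kJ/mol): Mg 738, Al 578, Si 786, Cl 1251, Ar 1521.
So from highest to lowest: Ar > Cl > Si > Mg > Al.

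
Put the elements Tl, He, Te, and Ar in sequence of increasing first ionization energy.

Tl, Te, Ar, He

He is in period 1, group 18; Ar is in period 3, group 18; Te is in period 5, group 16; Tl is in period 6, group 13.
First ionization energy rises across a period (greater Z_eff holds electrons more tightly) and falls down a group (valence electrons are farther from the nucleus).
Here both period and group differ, so the two effects have to be weighed against each other.
Te > Tl: relative to Tl, both the across-period and down-group shifts push Te's first ionization energy up.
Ar > Te: both effects reinforce here, so Ar is clearly the higher of the two.
He > Ar: they share group 18; the group trend gives He the larger value.
For reference (kJ/mol): He 2372, Ar 1521, Te 869, Tl 589.
So from lowest to highest: Tl < Te < Ar < He.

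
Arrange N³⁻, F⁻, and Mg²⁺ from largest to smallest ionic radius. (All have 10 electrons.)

N³⁻ > F⁻ > Mg²⁺

All of these have 10 electrons, so size is governed by nuclear charge alone: the more protons, the stronger the pull on the same electron cloud, and the smaller the ion.
Nuclear charges: Mg²⁺ (Z=12), F⁻ (Z=9), N³⁻ (Z=7).
Largest to smallest: N³⁻ > F⁻ > Mg²⁺.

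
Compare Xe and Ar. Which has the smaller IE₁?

Xe

Removing the outermost electron gets harder across a period and easier down a group.
All are in group 18, so first ionization energy increases up the group.
So Xe has the smaller IE₁ (Xe < Ar).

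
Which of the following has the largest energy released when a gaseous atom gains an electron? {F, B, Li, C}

Li is in period 2, group 1; B is in period 2, group 13; C is in period 2, group 14; F is in period 2, group 17.
EA tends to increase across a period and decrease down a group, though the pattern is less regular than for IE or radius.
All lie in period 2; the across-period trend (electron affinity increases left to right) applies, with the exception below.
Note the exception: Li has a higher electron affinity than B, contrary to the simple trend — B's ns²np¹ configuration gives only a small electron affinity — the sparsely filled np subshell binds an added electron weakly.
Approximate values (kJ/mol): Li 60, B 27, C 122, F 328.
The largest energy released when a gaseous atom gains an electron among these belongs to F.

F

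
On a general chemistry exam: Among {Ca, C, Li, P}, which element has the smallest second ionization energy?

IE_2 is the cost of taking one more electron from the +1 cation: Ca⁺ still has 1 valence electron; C⁺ still has 3 valence electrons; Li⁺ is the bare [He] core; P⁺ still has 4 valence electrons.
Pulling an electron out of a noble-gas core costs far more than removing a remaining valence electron, so Li sits at the high end of IE_2.
Valence configurations: Ca⁺ [Ar]4s¹, C⁺ [He]2s²2p¹, P⁺ [Ne]3s²3p².
Approximate IE_2 values (kJ/mol): Ca 1145, C 2353, Li 7298, P 1907.
So the second ionization energies run Ca < P < C < Li.

Ca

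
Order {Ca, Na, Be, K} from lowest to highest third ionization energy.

K < Ca < Na < Be

The third ionization energy removes an electron from the +2 ion. For each element: Ca²⁺ is the bare [Ar] core; Na²⁺ is already 1 electron into the core; Be²⁺ is the bare [He] core; K²⁺ is already 1 electron into the core.
All of these are removing an electron from a noble-gas core or deeper; the smaller core (lower principal quantum number) is held far more tightly, and within a period the higher nuclear charge binds the same core more tightly.
Tabulated IE_3 (kJ/mol): Ca 4912, Na 6910, Be 14849, K 4420.
Hence IE_3: K < Ca < Na < Be.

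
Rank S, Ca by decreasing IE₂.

S > Ca

The second ionization energy removes an electron from the +1 ion. For each element: S⁺ still has 5 valence electrons; Ca⁺ still has 1 valence electron.
All are still removing valence electrons, so compare the +1 ions as you would atoms: IE_2 generally rises across a period (higher Z_eff) and falls down a group (larger shell), subject to the usual subshell exceptions.
Valence configurations: S⁺ [Ne]3s²3p³, Ca⁺ [Ar]4s¹.
The numbers (kJ/mol): S 2252, Ca 1145.
Hence IE_2: Ca < S.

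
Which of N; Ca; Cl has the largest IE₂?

Consider each +1 ion: N⁺ still has 4 valence electrons; Ca⁺ still has 1 valence electron; Cl⁺ still has 6 valence electrons.
All are still removing valence electrons, so compare the +1 ions as you would atoms: IE_2 generally rises across a period (higher Z_eff) and falls down a group (larger shell), subject to the usual subshell exceptions.
Valence configurations: N⁺ [He]2s²2p², Ca⁺ [Ar]4s¹, Cl⁺ [Ne]3s²3p⁴.
Approximate IE_2 values (kJ/mol): N 2856, Ca 1145, Cl 2298.
So the second ionization energies run Ca < Cl < N.

N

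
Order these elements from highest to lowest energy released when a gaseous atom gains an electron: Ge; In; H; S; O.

S > O > Ge > H > In

Electron affinity generally becomes more exothermic across a period toward the halogens and less exothermic down a group.
These span different periods and groups, so the two trends combine.
H > In: the two effects oppose for this pair; the down-group effect wins (73 vs 29 kJ/mol).
Ge > H: period and group pull opposite ways; the across-period shift dominates (119 vs 73 kJ/mol).
O > Ge: relative to Ge, both the across-period and down-group shifts push O's electron affinity up.
S > O: this pair runs against the simple trend — see the exception note.
Note the exception: S has a higher electron affinity than O, contrary to the simple trend — the compact 2p subshell of O repels the added electron more than S's larger 3p does.
Tabulated electron affinity (kJ/mol): H 73, O 141, S 200, Ge 119, In 29.
So from highest to lowest: S > O > Ge > H > In.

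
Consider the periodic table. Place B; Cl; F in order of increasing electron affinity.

EA tends to increase across a period and decrease down a group, though the pattern is less regular than for IE or radius.
Neither a single period nor a single group — weigh both effects.
F > B: both are in period 2; the period trend gives F the larger value.
Cl > F: this pair runs against the simple trend — see the exception note.
Note the exception: Cl has a higher electron affinity than F, contrary to the simple trend — F's small 2p subshell makes the incoming electron feel strong e⁻–e⁻ repulsion, so Cl actually releases more energy on gaining an electron.
Tabulated electron affinity (kJ/mol): B 27, F 328, Cl 349.
So from lowest to highest: B < F < Cl.

B < F < Cl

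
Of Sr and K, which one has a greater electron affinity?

K

K is in period 4, group 1; Sr is in period 5, group 2.
Electron affinity generally becomes more exothermic across a period toward the halogens and less exothermic down a group.
A diagonal step moves right (one effect) and down (the opposite effect) at once.
K > Sr: period and group pull opposite ways; the down-group shift dominates (48 vs 5 kJ/mol).
Approximate values (kJ/mol): K 48, Sr 5.
So K has the greater electron affinity (K > Sr).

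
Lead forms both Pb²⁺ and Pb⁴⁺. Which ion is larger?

Pb²⁺

Both ions have Z = 82 protons, but Pb⁴⁺ has lost more electrons, so its remaining electrons feel a larger effective nuclear charge per electron and are pulled in more tightly.
Higher positive charge → smaller ion, so Pb²⁺ > Pb⁴⁺.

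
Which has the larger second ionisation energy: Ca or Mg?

IE_2 is the cost of taking one more electron from the +1 cation: Ca⁺ still has 1 valence electron; Mg⁺ still has 1 valence electron.
All are still removing valence electrons, so compare the +1 ions as you would atoms: IE_2 generally rises across a period (higher Z_eff) and falls down a group (larger shell), subject to the usual subshell exceptions.
Valence configurations: Ca⁺ [Ar]4s¹, Mg⁺ [Ne]3s¹.
Tabulated IE_2 (kJ/mol): Ca 1145, Mg 1451.
Hence IE_2: Ca < Mg.

Mg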